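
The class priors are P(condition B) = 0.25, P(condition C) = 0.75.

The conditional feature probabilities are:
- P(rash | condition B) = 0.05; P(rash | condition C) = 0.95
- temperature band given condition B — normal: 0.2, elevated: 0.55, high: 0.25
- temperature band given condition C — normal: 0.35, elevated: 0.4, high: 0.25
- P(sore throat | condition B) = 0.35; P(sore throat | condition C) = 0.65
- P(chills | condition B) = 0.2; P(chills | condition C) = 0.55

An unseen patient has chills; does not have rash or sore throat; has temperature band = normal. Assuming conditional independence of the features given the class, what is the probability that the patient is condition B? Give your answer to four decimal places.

0.7096

condition B: 0.25 × (1−0.05) × 0.2 × (1−0.35) × 0.2 = 0.006175
condition C: 0.75 × (1−0.95) × 0.35 × (1−0.65) × 0.55 = 0.0025265625
P(condition B | x) = 0.006175 / 0.0087015625 ≈ 0.7096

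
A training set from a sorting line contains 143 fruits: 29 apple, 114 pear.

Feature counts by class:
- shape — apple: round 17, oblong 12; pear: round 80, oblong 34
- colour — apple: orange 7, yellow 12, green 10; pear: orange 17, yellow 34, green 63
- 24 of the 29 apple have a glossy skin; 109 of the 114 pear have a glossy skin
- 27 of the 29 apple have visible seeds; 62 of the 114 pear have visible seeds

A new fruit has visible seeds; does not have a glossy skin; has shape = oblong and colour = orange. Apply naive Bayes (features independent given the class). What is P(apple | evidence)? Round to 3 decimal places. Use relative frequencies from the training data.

apple: (29/143) × (12/29) × (7/29) × (5/29) × (27/29) ≈ 0.00325149
pear: (114/143) × (34/114) × (17/114) × (5/114) × (62/114) ≈ 0.000845744
P(apple | x) = 0.00325149 / 0.004097234 ≈ 0.794

0.794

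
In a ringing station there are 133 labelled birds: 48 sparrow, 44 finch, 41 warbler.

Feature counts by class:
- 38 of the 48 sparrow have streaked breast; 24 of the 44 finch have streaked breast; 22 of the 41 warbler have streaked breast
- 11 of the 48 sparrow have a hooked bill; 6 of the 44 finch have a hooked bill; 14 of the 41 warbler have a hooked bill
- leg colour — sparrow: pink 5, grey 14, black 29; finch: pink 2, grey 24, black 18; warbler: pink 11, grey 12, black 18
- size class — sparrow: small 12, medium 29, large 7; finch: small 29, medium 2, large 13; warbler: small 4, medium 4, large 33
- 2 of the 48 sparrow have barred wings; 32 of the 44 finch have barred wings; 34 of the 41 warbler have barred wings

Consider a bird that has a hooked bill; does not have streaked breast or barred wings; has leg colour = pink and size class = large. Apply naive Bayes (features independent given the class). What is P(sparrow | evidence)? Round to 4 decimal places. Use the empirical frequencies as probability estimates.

sparrow: (48/133) × (10/48) × (11/48) × (5/48) × (7/48) × (46/48) ≈ 0.000250843
finch: (44/133) × (20/44) × (6/44) × (2/44) × (13/44) × (12/44) ≈ 0.0000751058
warbler: (41/133) × (19/41) × (14/41) × (11/41) × (33/41) × (7/41) ≈ 0.00179845
P(sparrow | x) = 0.000250843 / 0.0021243988 ≈ 0.1181

0.1181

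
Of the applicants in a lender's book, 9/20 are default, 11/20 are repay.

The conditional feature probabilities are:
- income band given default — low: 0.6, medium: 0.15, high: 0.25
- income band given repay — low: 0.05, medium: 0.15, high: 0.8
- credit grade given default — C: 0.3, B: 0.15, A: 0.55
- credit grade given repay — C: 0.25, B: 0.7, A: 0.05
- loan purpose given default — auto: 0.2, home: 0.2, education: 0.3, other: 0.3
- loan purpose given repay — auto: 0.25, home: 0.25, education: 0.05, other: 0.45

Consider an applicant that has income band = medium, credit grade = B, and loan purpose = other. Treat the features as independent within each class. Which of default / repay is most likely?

repay

default: 0.45 × 0.15 × 0.15 × 0.3 = 0.0030375
repay: 0.55 × 0.15 × 0.7 × 0.45 = 0.0259875
Highest score → repay.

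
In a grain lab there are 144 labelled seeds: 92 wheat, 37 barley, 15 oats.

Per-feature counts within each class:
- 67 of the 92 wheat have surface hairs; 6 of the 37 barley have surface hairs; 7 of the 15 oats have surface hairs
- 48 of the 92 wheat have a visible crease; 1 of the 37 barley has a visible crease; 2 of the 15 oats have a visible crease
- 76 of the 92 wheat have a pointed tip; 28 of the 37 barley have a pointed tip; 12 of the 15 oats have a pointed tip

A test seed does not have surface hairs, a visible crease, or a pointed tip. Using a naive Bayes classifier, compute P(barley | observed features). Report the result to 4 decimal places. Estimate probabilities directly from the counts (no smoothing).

wheat: (92/144) × (25/92) × (44/92) × (16/92) ≈ 0.0144402
barley: (37/144) × (31/37) × (36/37) × (9/37) ≈ 0.0509496
oats: (15/144) × (8/15) × (13/15) × (3/15) ≈ 0.00962963
P(barley | x) = 0.0509496 / 0.07501943 ≈ 0.6792

0.6792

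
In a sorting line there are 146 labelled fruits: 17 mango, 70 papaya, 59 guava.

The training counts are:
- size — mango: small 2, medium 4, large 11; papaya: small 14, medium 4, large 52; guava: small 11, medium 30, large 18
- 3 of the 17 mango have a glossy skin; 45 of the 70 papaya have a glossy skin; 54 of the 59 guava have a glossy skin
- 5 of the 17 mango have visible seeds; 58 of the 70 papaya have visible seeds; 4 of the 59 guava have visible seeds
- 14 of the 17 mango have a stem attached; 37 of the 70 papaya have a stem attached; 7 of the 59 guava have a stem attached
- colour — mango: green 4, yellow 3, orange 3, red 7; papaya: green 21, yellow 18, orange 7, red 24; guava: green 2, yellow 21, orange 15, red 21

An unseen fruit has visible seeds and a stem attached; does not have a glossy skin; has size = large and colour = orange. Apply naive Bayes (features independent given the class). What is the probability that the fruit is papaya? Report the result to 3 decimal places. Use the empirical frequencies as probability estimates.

0.676

mango: (17/146) × (11/17) × (14/17) × (5/17) × (14/17) × (3/17) ≈ 0.00265211
papaya: (70/146) × (52/70) × (25/70) × (58/70) × (37/70) × (7/70) ≈ 0.00557091
guava: (59/146) × (18/59) × (5/59) × (4/59) × (7/59) × (15/59) ≈ 0.0000213664
P(papaya | x) = 0.00557091 / 0.0082443864 ≈ 0.676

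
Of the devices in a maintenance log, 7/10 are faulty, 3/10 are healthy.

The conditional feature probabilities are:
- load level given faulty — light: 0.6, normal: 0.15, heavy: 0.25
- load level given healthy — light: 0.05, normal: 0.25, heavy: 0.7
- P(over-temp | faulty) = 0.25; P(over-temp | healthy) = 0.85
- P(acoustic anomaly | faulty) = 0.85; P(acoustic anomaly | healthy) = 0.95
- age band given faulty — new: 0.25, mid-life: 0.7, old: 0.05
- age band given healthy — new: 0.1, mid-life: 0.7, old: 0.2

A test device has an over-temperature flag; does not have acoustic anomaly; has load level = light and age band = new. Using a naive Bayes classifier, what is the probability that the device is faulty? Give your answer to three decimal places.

faulty: 0.7 × 0.6 × 0.25 × (1−0.85) × 0.25 = 0.0039375
healthy: 0.3 × 0.05 × 0.85 × (1−0.95) × 0.1 = 0.00006375
P(faulty | x) = 0.0039375 / 0.00400125 ≈ 0.984

0.984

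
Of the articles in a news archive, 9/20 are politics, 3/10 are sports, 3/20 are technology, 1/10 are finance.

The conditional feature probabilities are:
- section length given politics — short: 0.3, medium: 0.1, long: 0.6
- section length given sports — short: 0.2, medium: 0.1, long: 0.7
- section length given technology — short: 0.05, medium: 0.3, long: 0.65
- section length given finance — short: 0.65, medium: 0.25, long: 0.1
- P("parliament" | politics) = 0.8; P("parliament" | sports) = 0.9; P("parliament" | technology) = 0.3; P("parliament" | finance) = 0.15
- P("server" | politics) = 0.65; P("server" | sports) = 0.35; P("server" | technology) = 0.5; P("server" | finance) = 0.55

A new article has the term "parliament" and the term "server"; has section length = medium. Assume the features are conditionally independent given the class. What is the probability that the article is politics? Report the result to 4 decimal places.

politics: 0.45 × 0.1 × 0.8 × 0.65 = 0.0234
sports: 0.3 × 0.1 × 0.9 × 0.35 = 0.00945
technology: 0.15 × 0.3 × 0.3 × 0.5 = 0.00675
finance: 0.1 × 0.25 × 0.15 × 0.55 = 0.0020625
P(politics | x) = 0.0234 / 0.0416625 ≈ 0.5617

0.5617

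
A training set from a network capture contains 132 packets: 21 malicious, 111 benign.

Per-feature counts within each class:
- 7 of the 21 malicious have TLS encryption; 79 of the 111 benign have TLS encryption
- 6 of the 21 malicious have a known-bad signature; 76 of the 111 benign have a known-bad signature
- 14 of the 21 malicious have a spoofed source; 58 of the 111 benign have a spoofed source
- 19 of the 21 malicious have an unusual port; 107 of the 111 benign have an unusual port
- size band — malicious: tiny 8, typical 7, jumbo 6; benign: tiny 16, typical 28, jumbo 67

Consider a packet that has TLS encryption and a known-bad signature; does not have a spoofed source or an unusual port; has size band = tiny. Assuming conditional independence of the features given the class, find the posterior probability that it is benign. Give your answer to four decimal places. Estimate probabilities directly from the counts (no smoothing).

malicious: (21/132) × (7/21) × (6/21) × (7/21) × (2/21) × (8/21) ≈ 0.000183238
benign: (111/132) × (79/111) × (76/111) × (53/111) × (4/111) × (16/111) ≈ 0.00101632
P(benign | x) = 0.00101632 / 0.001199558 ≈ 0.8472

0.8472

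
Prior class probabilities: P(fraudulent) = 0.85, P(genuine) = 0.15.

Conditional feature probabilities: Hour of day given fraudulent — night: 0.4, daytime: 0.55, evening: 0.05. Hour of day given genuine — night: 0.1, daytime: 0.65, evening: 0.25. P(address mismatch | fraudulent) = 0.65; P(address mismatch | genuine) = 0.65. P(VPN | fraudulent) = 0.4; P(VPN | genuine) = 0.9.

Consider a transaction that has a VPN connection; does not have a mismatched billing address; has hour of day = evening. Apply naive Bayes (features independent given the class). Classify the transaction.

genuine

fraudulent: 0.85 × 0.05 × (1−0.65) × 0.4 = 0.00595
genuine: 0.15 × 0.25 × (1−0.65) × 0.9 = 0.0118125
Highest score → genuine.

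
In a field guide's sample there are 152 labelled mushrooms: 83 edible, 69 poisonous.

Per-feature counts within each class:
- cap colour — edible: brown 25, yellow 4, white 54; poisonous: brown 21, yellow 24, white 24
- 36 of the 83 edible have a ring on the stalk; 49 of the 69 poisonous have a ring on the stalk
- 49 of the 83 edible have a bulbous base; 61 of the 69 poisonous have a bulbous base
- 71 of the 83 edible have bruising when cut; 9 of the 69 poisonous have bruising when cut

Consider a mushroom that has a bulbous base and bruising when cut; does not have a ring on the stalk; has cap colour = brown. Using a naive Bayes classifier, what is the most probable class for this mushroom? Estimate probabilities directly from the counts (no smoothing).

edible: (83/152) × (25/83) × (47/83) × (49/83) × (71/83) ≈ 0.0470343
poisonous: (69/152) × (21/69) × (20/69) × (61/69) × (9/69) ≈ 0.00461775
Highest score → edible.

edible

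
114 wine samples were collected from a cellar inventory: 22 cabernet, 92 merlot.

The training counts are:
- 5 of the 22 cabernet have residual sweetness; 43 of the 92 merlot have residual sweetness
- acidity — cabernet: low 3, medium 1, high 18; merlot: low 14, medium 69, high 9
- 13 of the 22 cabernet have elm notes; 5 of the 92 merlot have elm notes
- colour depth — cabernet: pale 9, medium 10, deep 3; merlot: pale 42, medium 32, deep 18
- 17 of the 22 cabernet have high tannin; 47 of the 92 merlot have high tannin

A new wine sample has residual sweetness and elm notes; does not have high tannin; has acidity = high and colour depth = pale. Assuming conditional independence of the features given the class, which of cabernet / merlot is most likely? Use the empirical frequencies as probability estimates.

cabernet

cabernet: (22/114) × (5/22) × (18/22) × (13/22) × (9/22) × (5/22) ≈ 0.00197153
merlot: (92/114) × (43/92) × (9/92) × (5/92) × (42/92) × (45/92) ≈ 0.000447803
Highest score → cabernet.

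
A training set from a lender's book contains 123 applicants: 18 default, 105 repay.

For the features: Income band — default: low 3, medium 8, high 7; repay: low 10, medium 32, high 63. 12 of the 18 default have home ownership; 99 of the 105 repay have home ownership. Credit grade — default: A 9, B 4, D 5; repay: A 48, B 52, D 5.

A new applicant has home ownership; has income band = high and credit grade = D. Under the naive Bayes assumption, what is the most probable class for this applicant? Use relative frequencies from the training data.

default: (18/123) × (7/18) × (12/18) × (5/18) ≈ 0.010539
repay: (105/123) × (63/105) × (99/105) × (5/105) ≈ 0.0229965
Highest score → repay.

repay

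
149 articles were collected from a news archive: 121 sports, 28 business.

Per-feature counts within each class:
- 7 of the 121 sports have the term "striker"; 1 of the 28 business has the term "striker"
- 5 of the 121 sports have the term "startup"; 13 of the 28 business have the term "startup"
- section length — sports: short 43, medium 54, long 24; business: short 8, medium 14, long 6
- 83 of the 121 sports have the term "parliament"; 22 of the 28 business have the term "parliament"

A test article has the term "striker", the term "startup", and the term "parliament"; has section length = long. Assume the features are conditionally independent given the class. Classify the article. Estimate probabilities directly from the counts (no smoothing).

sports: (121/149) × (7/121) × (5/121) × (24/121) × (83/121) ≈ 0.000264128
business: (28/149) × (1/28) × (13/28) × (6/28) × (22/28) ≈ 0.000524635
Highest score → business.

business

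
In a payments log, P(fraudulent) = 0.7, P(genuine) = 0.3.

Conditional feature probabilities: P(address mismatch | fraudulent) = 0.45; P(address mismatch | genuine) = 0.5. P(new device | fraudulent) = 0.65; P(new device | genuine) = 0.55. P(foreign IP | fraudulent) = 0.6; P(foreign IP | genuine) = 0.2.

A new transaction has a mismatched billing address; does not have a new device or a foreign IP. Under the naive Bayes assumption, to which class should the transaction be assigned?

fraudulent: 0.7 × 0.45 × (1−0.65) × (1−0.6) = 0.0441
genuine: 0.3 × 0.5 × (1−0.55) × (1−0.2) = 0.054
Highest score → genuine.

genuine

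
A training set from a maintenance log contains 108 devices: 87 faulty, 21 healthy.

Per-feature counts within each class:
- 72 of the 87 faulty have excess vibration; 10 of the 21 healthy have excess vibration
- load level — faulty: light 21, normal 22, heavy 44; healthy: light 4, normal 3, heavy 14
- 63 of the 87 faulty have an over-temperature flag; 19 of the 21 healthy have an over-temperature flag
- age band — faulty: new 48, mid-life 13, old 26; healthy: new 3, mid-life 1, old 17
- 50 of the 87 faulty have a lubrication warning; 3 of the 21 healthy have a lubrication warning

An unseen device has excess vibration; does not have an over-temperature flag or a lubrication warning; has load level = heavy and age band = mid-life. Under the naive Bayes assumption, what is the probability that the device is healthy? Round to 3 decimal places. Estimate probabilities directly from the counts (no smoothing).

0.039

faulty: (87/108) × (72/87) × (44/87) × (24/87) × (13/87) × (37/87) ≈ 0.00591072
healthy: (21/108) × (10/21) × (14/21) × (2/21) × (1/21) × (18/21) ≈ 0.000239955
P(healthy | x) = 0.000239955 / 0.006150675 ≈ 0.039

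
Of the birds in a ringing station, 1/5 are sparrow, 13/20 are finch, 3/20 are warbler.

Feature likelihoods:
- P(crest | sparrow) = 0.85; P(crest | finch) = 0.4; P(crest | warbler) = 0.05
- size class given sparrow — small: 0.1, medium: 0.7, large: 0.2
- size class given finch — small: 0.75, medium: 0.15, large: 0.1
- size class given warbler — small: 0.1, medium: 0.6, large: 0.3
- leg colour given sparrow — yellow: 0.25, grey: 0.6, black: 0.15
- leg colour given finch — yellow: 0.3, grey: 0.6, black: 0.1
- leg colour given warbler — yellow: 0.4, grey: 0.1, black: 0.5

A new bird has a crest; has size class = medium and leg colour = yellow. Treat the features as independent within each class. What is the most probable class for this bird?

sparrow

sparrow: 0.2 × 0.85 × 0.7 × 0.25 = 0.02975
finch: 0.65 × 0.4 × 0.15 × 0.3 = 0.0117
warbler: 0.15 × 0.05 × 0.6 × 0.4 = 0.0018
Highest score → sparrow.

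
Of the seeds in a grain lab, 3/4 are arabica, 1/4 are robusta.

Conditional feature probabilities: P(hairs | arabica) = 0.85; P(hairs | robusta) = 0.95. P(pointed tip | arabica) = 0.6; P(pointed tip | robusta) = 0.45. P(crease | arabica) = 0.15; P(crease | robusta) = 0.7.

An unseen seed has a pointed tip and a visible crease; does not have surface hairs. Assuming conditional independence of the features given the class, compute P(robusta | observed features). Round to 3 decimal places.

0.280

arabica: 0.75 × (1−0.85) × 0.6 × 0.15 = 0.010125
robusta: 0.25 × (1−0.95) × 0.45 × 0.7 = 0.0039375
P(robusta | x) = 0.0039375 / 0.0140625 ≈ 0.280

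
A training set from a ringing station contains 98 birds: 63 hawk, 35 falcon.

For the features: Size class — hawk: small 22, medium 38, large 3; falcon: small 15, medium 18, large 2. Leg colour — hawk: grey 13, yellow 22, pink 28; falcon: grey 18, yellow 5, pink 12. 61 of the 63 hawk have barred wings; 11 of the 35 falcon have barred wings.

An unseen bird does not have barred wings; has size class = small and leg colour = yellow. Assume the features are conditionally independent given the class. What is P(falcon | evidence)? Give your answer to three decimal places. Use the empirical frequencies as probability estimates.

0.858

hawk: (63/98) × (22/63) × (22/63) × (2/63) ≈ 0.00248867
falcon: (35/98) × (15/35) × (5/35) × (24/35) ≈ 0.0149938
P(falcon | x) = 0.0149938 / 0.01748247 ≈ 0.858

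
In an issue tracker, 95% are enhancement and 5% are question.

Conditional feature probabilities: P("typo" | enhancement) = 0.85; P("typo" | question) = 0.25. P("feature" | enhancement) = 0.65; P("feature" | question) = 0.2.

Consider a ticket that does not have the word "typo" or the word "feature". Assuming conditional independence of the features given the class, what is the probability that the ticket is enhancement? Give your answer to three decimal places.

0.624

enhancement: 0.95 × (1−0.85) × (1−0.65) = 0.049875
question: 0.05 × (1−0.25) × (1−0.2) = 0.03
P(enhancement | x) = 0.049875 / 0.079875 ≈ 0.624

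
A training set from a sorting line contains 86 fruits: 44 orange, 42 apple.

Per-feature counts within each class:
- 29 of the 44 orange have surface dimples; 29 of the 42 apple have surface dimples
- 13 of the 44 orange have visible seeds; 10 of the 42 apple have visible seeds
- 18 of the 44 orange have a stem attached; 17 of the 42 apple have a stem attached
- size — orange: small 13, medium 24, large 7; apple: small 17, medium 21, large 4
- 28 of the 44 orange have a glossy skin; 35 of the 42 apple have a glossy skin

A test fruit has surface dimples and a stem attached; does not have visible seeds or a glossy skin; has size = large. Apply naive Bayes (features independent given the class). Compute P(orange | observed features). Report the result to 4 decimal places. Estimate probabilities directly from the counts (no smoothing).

orange: (44/86) × (29/44) × (31/44) × (18/44) × (7/44) × (16/44) ≈ 0.00562265
apple: (42/86) × (29/42) × (32/42) × (17/42) × (4/42) × (7/42) ≈ 0.00165067
P(orange | x) = 0.00562265 / 0.00727332 ≈ 0.7731

0.7731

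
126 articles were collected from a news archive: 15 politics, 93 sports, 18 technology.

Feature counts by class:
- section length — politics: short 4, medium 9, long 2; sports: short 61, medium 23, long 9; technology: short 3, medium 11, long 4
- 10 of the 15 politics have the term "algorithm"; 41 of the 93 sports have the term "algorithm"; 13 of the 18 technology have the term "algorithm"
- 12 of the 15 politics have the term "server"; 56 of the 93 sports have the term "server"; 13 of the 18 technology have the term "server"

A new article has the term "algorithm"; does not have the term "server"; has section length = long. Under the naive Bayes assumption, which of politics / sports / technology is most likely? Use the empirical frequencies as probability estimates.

sports

politics: (15/126) × (2/15) × (10/15) × (3/15) ≈ 0.0021164
sports: (93/126) × (9/93) × (41/93) × (37/93) ≈ 0.0125283
technology: (18/126) × (4/18) × (13/18) × (5/18) ≈ 0.0063688
Highest score → sports.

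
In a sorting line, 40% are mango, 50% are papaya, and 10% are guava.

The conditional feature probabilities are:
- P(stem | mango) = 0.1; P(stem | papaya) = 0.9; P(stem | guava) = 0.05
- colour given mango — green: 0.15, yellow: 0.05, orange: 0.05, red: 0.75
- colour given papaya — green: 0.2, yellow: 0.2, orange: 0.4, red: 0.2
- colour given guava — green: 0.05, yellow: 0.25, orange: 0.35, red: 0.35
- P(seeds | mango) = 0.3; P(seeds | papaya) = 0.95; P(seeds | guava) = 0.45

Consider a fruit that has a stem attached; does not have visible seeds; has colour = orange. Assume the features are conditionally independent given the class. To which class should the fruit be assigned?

papaya

mango: 0.4 × 0.1 × 0.05 × (1−0.3) = 0.0014
papaya: 0.5 × 0.9 × 0.4 × (1−0.95) = 0.009
guava: 0.1 × 0.05 × 0.35 × (1−0.45) = 0.0009625
Highest score → papaya.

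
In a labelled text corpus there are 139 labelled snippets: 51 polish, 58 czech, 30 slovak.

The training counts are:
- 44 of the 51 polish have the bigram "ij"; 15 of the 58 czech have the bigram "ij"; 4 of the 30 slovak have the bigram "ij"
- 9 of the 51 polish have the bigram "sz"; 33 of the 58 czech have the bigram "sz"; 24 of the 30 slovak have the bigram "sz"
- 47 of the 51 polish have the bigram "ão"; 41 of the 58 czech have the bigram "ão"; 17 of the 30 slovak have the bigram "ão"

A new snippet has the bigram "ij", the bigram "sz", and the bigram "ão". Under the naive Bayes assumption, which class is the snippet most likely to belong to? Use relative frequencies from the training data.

polish: (51/139) × (44/51) × (9/51) × (47/51) ≈ 0.0514799
czech: (58/139) × (15/58) × (33/58) × (41/58) ≈ 0.0434029
slovak: (30/139) × (4/30) × (24/30) × (17/30) ≈ 0.0130456
Highest score → polish.

polish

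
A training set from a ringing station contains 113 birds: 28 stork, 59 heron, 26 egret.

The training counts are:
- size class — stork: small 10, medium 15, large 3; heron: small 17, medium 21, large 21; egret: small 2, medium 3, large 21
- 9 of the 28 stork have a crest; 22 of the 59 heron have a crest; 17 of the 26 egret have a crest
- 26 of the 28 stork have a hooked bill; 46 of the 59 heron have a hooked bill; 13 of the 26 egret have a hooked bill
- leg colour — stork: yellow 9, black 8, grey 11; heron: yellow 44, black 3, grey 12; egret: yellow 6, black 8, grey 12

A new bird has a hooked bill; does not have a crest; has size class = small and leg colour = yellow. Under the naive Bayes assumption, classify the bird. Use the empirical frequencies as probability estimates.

stork: (28/113) × (10/28) × (19/28) × (26/28) × (9/28) ≈ 0.0179233
heron: (59/113) × (17/59) × (37/59) × (46/59) × (44/59) ≈ 0.0548563
egret: (26/113) × (2/26) × (9/26) × (13/26) × (6/26) ≈ 0.000706917
Highest score → heron.

heron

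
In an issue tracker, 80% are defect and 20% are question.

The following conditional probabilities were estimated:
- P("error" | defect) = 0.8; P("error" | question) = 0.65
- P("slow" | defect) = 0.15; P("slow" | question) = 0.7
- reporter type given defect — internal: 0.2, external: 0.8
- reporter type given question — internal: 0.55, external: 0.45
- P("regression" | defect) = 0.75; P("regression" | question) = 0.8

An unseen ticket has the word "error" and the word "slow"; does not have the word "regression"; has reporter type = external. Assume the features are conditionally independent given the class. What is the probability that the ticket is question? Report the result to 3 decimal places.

0.299

defect: 0.8 × 0.8 × 0.15 × 0.8 × (1−0.75) = 0.0192
question: 0.2 × 0.65 × 0.7 × 0.45 × (1−0.8) = 0.00819
P(question | x) = 0.00819 / 0.02739 ≈ 0.299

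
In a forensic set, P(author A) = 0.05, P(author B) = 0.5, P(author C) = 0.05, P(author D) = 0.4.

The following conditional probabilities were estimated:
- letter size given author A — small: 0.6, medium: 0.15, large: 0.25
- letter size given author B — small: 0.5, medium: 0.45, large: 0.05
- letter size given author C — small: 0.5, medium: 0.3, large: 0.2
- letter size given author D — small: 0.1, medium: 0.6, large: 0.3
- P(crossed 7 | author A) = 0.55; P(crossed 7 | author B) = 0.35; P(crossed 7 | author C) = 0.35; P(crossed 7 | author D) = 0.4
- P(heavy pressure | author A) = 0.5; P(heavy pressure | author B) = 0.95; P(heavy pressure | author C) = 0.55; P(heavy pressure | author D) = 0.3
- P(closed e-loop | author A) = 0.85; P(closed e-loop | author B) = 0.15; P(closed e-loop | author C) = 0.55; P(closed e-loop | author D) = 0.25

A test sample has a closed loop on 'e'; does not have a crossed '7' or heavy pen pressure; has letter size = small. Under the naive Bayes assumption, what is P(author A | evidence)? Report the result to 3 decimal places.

author A: 0.05 × 0.6 × (1−0.55) × (1−0.5) × 0.85 = 0.0057375
author B: 0.5 × 0.5 × (1−0.35) × (1−0.95) × 0.15 = 0.00121875
author C: 0.05 × 0.5 × (1−0.35) × (1−0.55) × 0.55 = 0.004021875
author D: 0.4 × 0.1 × (1−0.4) × (1−0.3) × 0.25 = 0.0042
P(author A | x) = 0.0057375 / 0.015178125 ≈ 0.378

0.378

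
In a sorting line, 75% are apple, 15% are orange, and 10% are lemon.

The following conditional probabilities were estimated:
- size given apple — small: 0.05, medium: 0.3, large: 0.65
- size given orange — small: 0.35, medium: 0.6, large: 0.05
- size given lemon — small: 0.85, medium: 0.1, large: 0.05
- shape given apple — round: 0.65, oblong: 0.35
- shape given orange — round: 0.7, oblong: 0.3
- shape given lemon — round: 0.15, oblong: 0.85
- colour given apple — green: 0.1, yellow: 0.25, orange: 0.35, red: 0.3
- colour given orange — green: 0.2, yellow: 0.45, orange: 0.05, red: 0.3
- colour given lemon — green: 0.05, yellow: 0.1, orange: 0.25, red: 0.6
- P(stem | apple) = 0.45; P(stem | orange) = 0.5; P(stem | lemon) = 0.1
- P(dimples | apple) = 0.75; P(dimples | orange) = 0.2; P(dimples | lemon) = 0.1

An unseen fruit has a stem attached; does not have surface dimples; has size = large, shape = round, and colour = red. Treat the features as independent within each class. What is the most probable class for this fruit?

apple: 0.75 × 0.65 × 0.65 × 0.3 × 0.45 × (1−0.75) = 0.01069453125
orange: 0.15 × 0.05 × 0.7 × 0.3 × 0.5 × (1−0.2) = 0.00063
lemon: 0.1 × 0.05 × 0.15 × 0.6 × 0.1 × (1−0.1) = 0.0000405
Highest score → apple.

apple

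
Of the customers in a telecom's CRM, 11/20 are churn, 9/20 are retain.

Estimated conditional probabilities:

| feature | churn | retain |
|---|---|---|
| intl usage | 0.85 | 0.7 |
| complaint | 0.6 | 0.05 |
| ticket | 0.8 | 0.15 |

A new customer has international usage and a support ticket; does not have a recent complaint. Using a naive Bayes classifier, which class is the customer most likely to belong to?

churn

churn: 0.55 × 0.85 × (1−0.6) × 0.8 = 0.1496
retain: 0.45 × 0.7 × (1−0.05) × 0.15 = 0.0448875
Highest score → churn.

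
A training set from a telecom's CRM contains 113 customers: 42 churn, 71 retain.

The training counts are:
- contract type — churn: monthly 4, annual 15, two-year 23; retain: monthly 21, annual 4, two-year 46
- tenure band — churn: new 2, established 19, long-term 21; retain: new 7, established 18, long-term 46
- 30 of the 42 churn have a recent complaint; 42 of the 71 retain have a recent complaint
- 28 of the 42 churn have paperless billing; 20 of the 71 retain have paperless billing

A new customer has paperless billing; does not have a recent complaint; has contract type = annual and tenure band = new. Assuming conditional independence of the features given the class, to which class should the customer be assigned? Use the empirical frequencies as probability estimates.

churn

churn: (42/113) × (15/42) × (2/42) × (12/42) × (28/42) ≈ 0.00120402
retain: (71/113) × (4/71) × (7/71) × (29/71) × (20/71) ≈ 0.000401543
Highest score → churn.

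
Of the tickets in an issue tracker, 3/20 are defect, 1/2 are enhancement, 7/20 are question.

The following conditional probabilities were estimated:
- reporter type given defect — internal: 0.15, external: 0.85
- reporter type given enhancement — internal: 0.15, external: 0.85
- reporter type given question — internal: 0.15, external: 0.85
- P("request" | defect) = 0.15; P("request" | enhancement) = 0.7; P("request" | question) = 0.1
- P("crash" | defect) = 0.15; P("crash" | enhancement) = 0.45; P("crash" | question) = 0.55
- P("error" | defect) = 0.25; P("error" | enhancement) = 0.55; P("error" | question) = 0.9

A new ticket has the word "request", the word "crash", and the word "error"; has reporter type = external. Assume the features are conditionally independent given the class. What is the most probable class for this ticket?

defect: 0.15 × 0.85 × 0.15 × 0.15 × 0.25 = 0.0007171875
enhancement: 0.5 × 0.85 × 0.7 × 0.45 × 0.55 = 0.07363125
question: 0.35 × 0.85 × 0.1 × 0.55 × 0.9 = 0.01472625
Highest score → enhancement.

enhancement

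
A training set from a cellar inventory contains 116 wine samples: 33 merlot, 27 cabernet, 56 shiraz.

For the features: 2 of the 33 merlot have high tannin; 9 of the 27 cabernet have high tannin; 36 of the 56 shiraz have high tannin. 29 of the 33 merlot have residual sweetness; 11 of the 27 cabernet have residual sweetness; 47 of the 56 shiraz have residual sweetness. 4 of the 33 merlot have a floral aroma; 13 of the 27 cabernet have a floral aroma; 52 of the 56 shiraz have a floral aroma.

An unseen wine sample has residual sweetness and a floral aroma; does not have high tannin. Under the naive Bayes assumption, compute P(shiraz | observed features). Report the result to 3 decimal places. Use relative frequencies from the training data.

0.695

merlot: (33/116) × (31/33) × (29/33) × (4/33) ≈ 0.0284665
cabernet: (27/116) × (18/27) × (11/27) × (13/27) ≈ 0.0304385
shiraz: (56/116) × (20/56) × (47/56) × (52/56) ≈ 0.134368
P(shiraz | x) = 0.134368 / 0.193273 ≈ 0.695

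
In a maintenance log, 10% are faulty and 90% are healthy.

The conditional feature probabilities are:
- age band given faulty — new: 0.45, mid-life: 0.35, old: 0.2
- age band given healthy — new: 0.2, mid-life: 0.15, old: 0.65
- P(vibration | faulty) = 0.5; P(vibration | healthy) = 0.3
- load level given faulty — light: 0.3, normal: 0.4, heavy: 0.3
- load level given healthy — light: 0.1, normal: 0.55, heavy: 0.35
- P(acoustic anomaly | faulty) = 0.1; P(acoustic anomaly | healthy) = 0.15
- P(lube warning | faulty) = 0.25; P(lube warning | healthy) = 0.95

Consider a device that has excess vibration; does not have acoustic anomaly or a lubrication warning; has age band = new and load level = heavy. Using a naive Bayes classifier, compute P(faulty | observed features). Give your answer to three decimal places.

0.850

faulty: 0.1 × 0.45 × 0.5 × 0.3 × (1−0.1) × (1−0.25) = 0.00455625
healthy: 0.9 × 0.2 × 0.3 × 0.35 × (1−0.15) × (1−0.95) = 0.00080325
P(faulty | x) = 0.00455625 / 0.0053595 ≈ 0.850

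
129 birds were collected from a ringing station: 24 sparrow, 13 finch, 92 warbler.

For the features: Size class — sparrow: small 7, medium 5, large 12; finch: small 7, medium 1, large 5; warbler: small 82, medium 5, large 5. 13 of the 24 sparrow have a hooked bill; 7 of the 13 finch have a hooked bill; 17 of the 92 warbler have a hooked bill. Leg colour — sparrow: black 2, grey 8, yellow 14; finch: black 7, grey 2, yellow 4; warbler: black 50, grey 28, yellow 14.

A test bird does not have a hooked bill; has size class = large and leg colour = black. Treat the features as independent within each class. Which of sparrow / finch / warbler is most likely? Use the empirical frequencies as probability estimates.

sparrow: (24/129) × (12/24) × (11/24) × (2/24) ≈ 0.00355297
finch: (13/129) × (5/13) × (6/13) × (7/13) ≈ 0.00963259
warbler: (92/129) × (5/92) × (75/92) × (50/92) ≈ 0.0171726
Highest score → warbler.

warbler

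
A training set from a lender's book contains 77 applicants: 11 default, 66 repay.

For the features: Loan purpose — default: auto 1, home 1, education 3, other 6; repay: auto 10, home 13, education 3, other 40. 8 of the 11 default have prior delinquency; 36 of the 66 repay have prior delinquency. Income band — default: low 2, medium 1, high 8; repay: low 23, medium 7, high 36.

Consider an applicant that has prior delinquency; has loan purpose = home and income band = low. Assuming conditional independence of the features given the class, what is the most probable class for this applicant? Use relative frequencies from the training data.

default: (11/77) × (1/11) × (8/11) × (2/11) ≈ 0.00171729
repay: (66/77) × (13/66) × (36/66) × (23/66) ≈ 0.0320919
Highest score → repay.

repay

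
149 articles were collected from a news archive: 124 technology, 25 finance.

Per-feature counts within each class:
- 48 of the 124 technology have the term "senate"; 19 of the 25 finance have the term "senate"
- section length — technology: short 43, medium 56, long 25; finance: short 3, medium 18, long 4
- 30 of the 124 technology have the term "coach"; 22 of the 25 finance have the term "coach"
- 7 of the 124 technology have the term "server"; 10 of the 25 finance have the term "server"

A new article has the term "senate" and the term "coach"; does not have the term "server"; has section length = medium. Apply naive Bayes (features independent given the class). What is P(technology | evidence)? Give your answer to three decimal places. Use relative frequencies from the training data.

0.407

technology: (124/149) × (48/124) × (56/124) × (30/124) × (117/124) ≈ 0.0332112
finance: (25/149) × (19/25) × (18/25) × (22/25) × (15/25) ≈ 0.0484768
P(technology | x) = 0.0332112 / 0.081688 ≈ 0.407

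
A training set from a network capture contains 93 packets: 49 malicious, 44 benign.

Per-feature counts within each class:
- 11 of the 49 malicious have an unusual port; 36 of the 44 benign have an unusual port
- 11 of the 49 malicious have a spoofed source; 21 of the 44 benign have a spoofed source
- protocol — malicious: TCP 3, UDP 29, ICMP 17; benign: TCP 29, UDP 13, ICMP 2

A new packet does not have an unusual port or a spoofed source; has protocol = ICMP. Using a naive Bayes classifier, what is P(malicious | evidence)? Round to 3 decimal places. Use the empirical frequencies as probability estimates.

malicious: (49/93) × (38/49) × (38/49) × (17/49) ≈ 0.109936
benign: (44/93) × (8/44) × (23/44) × (2/44) ≈ 0.0020439
P(malicious | x) = 0.109936 / 0.1119799 ≈ 0.982

0.982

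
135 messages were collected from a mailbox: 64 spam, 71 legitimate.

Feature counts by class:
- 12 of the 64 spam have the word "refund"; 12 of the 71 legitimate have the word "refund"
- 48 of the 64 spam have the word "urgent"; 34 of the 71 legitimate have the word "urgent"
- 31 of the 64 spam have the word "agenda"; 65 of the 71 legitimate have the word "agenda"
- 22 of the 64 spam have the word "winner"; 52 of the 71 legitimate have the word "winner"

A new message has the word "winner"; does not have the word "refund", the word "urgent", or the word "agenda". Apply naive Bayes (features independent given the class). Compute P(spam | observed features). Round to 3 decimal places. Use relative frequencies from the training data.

spam: (64/135) × (52/64) × (16/64) × (33/64) × (22/64) ≈ 0.0170681
legitimate: (71/135) × (59/71) × (37/71) × (6/71) × (52/71) ≈ 0.0140961
P(spam | x) = 0.0170681 / 0.0311642 ≈ 0.548

0.548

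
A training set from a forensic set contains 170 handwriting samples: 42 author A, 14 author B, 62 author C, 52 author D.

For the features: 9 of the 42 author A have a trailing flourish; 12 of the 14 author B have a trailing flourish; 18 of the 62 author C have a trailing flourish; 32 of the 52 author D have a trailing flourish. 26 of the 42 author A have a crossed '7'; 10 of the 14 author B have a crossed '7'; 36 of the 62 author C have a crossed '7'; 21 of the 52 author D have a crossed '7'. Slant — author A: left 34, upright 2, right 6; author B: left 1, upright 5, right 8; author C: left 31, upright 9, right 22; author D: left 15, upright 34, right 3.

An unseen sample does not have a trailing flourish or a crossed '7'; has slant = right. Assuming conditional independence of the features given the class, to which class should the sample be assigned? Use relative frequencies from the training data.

author A: (42/170) × (33/42) × (16/42) × (6/42) ≈ 0.0105642
author B: (14/170) × (2/14) × (4/14) × (8/14) ≈ 0.00192077
author C: (62/170) × (44/62) × (26/62) × (22/62) ≈ 0.0385138
author D: (52/170) × (20/52) × (31/52) × (3/52) ≈ 0.00404629
Highest score → author C.

author C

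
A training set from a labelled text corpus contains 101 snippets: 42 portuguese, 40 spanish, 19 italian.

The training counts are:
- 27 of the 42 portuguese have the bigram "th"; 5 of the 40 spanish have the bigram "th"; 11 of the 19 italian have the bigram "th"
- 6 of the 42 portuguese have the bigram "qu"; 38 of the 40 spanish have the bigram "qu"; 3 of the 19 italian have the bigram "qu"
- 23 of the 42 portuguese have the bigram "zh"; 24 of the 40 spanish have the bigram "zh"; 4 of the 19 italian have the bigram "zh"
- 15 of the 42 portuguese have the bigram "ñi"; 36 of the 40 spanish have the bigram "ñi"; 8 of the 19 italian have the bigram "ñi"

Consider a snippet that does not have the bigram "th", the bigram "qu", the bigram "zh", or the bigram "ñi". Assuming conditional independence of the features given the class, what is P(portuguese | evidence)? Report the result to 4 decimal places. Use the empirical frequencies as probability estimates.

portuguese: (42/101) × (15/42) × (36/42) × (19/42) × (27/42) ≈ 0.0370205
spanish: (40/101) × (35/40) × (2/40) × (16/40) × (4/40) ≈ 0.000693069
italian: (19/101) × (8/19) × (16/19) × (15/19) × (11/19) ≈ 0.0304868
P(portuguese | x) = 0.0370205 / 0.068200369 ≈ 0.5428

0.5428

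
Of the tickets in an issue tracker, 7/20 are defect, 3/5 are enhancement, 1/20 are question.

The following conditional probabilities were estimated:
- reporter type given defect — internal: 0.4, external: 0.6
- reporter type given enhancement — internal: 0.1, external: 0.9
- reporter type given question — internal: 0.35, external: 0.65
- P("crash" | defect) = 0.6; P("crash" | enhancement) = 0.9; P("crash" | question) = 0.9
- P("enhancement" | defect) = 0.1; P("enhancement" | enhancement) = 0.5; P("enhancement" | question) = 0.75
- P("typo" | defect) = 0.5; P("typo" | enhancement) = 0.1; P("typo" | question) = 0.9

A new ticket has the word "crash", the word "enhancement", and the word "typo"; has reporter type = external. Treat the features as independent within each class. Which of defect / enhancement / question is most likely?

enhancement

defect: 0.35 × 0.6 × 0.6 × 0.1 × 0.5 = 0.0063
enhancement: 0.6 × 0.9 × 0.9 × 0.5 × 0.1 = 0.0243
question: 0.05 × 0.65 × 0.9 × 0.75 × 0.9 = 0.01974375
Highest score → enhancement.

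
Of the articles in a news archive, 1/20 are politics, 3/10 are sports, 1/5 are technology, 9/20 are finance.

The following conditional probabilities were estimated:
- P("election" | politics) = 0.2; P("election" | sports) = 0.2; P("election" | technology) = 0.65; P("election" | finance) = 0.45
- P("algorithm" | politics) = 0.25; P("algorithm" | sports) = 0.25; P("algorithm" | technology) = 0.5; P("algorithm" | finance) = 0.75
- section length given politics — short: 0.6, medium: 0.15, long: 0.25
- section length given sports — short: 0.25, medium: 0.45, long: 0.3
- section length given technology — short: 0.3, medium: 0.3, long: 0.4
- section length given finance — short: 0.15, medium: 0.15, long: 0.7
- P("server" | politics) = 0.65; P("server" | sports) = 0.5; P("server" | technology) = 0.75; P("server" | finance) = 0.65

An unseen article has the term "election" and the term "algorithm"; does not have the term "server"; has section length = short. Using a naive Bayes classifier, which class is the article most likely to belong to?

finance

politics: 0.05 × 0.2 × 0.25 × 0.6 × (1−0.65) = 0.000525
sports: 0.3 × 0.2 × 0.25 × 0.25 × (1−0.5) = 0.001875
technology: 0.2 × 0.65 × 0.5 × 0.3 × (1−0.75) = 0.004875
finance: 0.45 × 0.45 × 0.75 × 0.15 × (1−0.65) = 0.0079734375
Highest score → finance.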